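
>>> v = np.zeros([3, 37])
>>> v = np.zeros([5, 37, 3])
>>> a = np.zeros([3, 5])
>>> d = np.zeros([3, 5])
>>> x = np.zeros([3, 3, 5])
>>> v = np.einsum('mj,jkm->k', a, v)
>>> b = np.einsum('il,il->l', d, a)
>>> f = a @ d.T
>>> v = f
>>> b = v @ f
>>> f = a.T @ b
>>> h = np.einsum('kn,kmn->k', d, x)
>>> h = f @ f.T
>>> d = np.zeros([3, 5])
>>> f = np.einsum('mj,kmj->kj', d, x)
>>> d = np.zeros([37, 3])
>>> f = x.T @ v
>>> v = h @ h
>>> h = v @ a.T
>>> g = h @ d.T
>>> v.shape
(5, 5)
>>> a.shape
(3, 5)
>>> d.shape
(37, 3)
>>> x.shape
(3, 3, 5)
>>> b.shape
(3, 3)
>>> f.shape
(5, 3, 3)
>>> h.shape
(5, 3)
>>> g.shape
(5, 37)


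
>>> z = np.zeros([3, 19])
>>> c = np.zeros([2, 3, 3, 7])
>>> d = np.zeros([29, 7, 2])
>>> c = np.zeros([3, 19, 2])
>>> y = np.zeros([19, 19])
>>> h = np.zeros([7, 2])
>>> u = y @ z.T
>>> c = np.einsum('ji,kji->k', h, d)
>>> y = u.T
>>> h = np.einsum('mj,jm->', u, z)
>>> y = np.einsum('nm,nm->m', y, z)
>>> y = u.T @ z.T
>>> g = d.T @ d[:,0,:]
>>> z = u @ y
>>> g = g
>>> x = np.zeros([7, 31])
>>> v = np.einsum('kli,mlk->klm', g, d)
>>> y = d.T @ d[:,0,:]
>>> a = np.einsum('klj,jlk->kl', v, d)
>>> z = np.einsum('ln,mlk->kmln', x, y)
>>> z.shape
(2, 2, 7, 31)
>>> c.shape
(29,)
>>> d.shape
(29, 7, 2)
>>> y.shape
(2, 7, 2)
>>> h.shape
()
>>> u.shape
(19, 3)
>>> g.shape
(2, 7, 2)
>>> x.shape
(7, 31)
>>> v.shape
(2, 7, 29)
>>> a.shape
(2, 7)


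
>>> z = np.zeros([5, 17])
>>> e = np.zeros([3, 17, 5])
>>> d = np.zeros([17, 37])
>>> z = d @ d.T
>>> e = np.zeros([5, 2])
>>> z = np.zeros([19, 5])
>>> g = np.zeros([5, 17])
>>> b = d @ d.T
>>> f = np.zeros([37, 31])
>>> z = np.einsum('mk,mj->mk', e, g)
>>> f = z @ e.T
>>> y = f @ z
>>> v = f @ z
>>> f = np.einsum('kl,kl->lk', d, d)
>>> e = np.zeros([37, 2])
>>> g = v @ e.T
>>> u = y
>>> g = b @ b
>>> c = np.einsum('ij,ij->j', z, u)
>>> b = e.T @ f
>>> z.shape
(5, 2)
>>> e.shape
(37, 2)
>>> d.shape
(17, 37)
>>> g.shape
(17, 17)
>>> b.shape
(2, 17)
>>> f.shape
(37, 17)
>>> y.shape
(5, 2)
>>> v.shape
(5, 2)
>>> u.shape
(5, 2)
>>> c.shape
(2,)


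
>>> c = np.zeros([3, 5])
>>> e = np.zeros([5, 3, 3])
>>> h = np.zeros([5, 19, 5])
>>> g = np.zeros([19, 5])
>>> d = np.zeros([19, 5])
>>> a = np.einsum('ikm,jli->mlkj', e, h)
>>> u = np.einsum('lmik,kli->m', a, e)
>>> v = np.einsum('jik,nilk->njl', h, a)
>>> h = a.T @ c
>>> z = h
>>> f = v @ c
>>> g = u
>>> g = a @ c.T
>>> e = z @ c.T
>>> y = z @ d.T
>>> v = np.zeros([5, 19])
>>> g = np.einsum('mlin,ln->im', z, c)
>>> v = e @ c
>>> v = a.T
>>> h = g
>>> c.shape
(3, 5)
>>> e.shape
(5, 3, 19, 3)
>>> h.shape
(19, 5)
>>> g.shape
(19, 5)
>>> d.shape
(19, 5)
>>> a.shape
(3, 19, 3, 5)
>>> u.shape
(19,)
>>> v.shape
(5, 3, 19, 3)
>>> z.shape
(5, 3, 19, 5)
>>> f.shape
(3, 5, 5)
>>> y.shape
(5, 3, 19, 19)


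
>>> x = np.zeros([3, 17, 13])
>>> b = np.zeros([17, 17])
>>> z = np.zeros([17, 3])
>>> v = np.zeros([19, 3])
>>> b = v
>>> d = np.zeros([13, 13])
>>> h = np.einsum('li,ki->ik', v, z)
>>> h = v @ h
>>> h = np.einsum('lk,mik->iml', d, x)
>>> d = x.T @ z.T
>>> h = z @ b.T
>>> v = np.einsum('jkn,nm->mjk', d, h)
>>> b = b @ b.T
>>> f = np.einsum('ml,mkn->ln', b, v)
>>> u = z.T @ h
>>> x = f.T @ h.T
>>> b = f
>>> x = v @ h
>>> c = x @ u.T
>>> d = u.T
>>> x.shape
(19, 13, 19)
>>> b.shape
(19, 17)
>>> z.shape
(17, 3)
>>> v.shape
(19, 13, 17)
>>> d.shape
(19, 3)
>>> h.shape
(17, 19)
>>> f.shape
(19, 17)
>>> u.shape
(3, 19)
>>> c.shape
(19, 13, 3)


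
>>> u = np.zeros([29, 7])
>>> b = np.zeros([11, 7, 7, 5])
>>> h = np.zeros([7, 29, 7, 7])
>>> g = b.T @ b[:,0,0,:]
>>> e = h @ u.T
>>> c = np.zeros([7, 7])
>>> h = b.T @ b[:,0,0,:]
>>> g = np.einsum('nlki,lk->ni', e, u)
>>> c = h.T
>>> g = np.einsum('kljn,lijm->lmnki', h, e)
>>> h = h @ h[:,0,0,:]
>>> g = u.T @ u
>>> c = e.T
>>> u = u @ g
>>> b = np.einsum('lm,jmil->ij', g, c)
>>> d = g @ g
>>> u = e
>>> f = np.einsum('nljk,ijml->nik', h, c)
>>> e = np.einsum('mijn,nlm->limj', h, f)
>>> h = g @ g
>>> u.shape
(7, 29, 7, 29)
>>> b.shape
(29, 29)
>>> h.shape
(7, 7)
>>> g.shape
(7, 7)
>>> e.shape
(29, 7, 5, 7)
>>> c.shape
(29, 7, 29, 7)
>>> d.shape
(7, 7)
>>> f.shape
(5, 29, 5)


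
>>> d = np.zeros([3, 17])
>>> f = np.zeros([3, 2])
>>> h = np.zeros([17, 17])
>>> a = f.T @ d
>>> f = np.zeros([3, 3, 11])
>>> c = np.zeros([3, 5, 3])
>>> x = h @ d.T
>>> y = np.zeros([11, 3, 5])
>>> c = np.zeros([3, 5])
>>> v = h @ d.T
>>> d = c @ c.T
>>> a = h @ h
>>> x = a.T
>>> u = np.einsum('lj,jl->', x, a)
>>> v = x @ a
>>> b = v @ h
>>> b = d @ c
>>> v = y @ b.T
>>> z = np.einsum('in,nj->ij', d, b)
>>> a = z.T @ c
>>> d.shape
(3, 3)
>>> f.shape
(3, 3, 11)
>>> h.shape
(17, 17)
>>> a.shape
(5, 5)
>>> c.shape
(3, 5)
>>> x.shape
(17, 17)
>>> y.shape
(11, 3, 5)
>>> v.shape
(11, 3, 3)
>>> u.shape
()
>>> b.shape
(3, 5)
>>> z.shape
(3, 5)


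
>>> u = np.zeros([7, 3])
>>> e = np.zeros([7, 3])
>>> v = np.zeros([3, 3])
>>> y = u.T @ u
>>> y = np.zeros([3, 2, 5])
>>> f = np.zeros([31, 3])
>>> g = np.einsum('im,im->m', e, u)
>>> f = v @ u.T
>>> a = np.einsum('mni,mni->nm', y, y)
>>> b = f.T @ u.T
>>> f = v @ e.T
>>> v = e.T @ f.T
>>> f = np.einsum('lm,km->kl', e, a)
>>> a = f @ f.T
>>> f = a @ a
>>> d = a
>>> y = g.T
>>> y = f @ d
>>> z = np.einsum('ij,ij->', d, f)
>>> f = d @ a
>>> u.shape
(7, 3)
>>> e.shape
(7, 3)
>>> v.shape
(3, 3)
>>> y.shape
(2, 2)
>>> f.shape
(2, 2)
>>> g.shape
(3,)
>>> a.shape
(2, 2)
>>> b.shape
(7, 7)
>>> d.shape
(2, 2)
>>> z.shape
()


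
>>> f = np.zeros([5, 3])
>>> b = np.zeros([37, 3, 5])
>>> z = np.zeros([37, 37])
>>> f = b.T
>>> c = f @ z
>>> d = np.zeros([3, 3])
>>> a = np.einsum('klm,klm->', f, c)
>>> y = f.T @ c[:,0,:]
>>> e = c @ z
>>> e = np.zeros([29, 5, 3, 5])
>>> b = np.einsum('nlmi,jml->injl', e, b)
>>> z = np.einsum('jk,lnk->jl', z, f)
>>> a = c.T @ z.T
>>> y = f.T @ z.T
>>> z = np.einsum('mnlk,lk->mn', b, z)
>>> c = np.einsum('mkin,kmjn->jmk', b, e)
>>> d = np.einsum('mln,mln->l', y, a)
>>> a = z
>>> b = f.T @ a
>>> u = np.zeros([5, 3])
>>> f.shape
(5, 3, 37)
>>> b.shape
(37, 3, 29)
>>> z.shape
(5, 29)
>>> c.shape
(3, 5, 29)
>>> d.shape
(3,)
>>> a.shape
(5, 29)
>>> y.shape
(37, 3, 37)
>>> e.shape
(29, 5, 3, 5)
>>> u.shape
(5, 3)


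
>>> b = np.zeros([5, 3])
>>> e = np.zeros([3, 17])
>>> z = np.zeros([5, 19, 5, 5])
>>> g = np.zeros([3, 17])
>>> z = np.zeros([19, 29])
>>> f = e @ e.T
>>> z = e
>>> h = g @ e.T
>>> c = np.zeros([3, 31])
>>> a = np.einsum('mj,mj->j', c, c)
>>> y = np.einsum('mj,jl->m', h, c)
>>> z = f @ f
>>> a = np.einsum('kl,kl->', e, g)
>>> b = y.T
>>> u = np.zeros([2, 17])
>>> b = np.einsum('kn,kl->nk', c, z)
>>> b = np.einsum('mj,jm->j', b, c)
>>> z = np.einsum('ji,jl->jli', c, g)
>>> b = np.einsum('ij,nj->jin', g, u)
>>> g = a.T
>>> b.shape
(17, 3, 2)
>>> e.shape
(3, 17)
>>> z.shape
(3, 17, 31)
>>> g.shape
()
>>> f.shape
(3, 3)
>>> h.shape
(3, 3)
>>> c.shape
(3, 31)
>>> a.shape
()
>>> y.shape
(3,)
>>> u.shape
(2, 17)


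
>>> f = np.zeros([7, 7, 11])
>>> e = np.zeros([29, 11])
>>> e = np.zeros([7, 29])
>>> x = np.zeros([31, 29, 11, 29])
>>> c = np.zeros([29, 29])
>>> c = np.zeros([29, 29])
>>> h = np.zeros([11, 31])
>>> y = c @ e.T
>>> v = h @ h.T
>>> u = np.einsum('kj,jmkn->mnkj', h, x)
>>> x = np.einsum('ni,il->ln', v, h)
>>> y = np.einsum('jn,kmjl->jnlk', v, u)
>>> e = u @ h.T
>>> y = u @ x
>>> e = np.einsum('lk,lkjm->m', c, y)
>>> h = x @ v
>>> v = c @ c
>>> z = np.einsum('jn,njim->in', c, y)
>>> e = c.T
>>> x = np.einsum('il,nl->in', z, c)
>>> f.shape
(7, 7, 11)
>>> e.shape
(29, 29)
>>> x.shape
(11, 29)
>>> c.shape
(29, 29)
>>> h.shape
(31, 11)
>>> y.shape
(29, 29, 11, 11)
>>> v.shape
(29, 29)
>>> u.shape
(29, 29, 11, 31)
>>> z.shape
(11, 29)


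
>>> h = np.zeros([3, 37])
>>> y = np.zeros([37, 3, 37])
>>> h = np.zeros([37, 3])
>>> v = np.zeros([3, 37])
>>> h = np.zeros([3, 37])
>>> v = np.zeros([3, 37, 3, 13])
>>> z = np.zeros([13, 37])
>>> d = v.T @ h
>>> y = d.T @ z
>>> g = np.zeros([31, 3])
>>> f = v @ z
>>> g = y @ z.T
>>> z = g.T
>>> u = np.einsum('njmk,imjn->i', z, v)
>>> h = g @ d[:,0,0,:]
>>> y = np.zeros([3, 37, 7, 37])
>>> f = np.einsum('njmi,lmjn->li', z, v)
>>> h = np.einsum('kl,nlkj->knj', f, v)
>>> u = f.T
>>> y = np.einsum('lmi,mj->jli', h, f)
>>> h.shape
(3, 3, 13)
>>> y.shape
(37, 3, 13)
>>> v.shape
(3, 37, 3, 13)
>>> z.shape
(13, 3, 37, 37)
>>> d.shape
(13, 3, 37, 37)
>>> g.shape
(37, 37, 3, 13)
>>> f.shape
(3, 37)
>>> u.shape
(37, 3)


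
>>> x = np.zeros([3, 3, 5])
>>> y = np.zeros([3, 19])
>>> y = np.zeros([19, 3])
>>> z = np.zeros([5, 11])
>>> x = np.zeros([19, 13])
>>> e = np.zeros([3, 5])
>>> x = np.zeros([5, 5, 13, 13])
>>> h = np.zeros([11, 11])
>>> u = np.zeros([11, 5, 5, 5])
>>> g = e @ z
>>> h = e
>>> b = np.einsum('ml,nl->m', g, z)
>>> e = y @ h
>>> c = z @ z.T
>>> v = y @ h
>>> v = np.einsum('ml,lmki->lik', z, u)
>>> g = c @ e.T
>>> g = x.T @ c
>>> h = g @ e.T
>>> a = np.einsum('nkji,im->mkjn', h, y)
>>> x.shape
(5, 5, 13, 13)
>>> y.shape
(19, 3)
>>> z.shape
(5, 11)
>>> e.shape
(19, 5)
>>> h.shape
(13, 13, 5, 19)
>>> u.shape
(11, 5, 5, 5)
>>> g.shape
(13, 13, 5, 5)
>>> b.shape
(3,)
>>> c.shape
(5, 5)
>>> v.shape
(11, 5, 5)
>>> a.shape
(3, 13, 5, 13)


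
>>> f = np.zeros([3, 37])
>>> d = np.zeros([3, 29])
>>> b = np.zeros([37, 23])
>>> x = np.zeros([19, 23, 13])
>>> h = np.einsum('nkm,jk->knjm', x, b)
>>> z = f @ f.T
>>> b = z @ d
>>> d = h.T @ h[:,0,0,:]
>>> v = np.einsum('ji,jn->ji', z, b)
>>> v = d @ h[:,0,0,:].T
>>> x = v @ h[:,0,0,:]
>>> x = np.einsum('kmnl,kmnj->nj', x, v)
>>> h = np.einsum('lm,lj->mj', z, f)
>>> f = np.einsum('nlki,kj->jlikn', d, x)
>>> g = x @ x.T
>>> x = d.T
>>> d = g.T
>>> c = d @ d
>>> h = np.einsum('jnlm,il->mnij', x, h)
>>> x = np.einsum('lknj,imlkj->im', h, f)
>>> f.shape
(23, 37, 13, 19, 13)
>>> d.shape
(19, 19)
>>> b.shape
(3, 29)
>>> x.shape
(23, 37)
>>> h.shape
(13, 19, 3, 13)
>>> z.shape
(3, 3)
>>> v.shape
(13, 37, 19, 23)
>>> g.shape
(19, 19)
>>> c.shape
(19, 19)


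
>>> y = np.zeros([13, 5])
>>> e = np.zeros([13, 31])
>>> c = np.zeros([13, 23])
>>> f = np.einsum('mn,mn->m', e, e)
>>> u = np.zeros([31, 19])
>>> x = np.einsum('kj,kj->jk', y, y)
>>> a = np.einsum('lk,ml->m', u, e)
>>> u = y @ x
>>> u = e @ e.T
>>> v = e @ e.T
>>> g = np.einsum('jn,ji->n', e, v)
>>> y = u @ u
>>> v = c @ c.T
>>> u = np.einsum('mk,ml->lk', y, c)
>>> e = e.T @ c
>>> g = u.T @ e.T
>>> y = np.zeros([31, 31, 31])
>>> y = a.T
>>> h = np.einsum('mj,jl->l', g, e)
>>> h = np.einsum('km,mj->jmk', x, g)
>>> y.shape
(13,)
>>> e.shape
(31, 23)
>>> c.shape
(13, 23)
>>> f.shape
(13,)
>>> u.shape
(23, 13)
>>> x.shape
(5, 13)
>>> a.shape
(13,)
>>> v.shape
(13, 13)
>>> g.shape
(13, 31)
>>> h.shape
(31, 13, 5)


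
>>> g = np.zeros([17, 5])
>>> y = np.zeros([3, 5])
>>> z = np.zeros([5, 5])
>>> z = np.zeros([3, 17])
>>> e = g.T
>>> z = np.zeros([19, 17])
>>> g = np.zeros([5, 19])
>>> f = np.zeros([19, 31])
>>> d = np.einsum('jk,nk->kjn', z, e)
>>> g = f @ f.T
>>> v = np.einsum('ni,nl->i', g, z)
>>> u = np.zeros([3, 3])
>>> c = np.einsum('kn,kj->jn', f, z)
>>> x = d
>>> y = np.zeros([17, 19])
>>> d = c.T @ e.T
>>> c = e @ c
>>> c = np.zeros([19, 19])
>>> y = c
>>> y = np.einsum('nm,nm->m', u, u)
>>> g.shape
(19, 19)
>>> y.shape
(3,)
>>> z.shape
(19, 17)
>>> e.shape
(5, 17)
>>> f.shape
(19, 31)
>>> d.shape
(31, 5)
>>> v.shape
(19,)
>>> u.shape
(3, 3)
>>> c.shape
(19, 19)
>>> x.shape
(17, 19, 5)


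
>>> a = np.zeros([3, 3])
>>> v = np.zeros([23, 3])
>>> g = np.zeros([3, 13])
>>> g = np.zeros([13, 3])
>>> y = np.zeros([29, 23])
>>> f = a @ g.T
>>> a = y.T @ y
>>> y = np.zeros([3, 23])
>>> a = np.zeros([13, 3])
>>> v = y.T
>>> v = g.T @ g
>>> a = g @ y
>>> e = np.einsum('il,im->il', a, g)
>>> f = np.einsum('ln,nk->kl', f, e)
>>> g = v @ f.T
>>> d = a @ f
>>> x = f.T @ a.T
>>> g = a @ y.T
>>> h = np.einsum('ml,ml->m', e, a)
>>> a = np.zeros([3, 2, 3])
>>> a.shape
(3, 2, 3)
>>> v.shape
(3, 3)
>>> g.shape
(13, 3)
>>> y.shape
(3, 23)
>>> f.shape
(23, 3)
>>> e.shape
(13, 23)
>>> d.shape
(13, 3)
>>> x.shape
(3, 13)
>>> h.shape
(13,)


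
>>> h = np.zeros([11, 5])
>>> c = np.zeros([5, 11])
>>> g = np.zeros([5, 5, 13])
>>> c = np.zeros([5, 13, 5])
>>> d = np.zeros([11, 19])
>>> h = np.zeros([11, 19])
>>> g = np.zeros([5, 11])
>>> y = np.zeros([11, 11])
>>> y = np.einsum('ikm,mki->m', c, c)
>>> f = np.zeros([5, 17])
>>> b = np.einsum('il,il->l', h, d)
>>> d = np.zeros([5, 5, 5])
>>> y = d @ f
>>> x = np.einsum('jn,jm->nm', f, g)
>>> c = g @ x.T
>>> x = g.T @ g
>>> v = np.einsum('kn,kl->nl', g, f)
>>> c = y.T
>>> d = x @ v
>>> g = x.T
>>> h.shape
(11, 19)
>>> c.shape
(17, 5, 5)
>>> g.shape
(11, 11)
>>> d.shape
(11, 17)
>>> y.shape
(5, 5, 17)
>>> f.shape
(5, 17)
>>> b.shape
(19,)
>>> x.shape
(11, 11)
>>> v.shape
(11, 17)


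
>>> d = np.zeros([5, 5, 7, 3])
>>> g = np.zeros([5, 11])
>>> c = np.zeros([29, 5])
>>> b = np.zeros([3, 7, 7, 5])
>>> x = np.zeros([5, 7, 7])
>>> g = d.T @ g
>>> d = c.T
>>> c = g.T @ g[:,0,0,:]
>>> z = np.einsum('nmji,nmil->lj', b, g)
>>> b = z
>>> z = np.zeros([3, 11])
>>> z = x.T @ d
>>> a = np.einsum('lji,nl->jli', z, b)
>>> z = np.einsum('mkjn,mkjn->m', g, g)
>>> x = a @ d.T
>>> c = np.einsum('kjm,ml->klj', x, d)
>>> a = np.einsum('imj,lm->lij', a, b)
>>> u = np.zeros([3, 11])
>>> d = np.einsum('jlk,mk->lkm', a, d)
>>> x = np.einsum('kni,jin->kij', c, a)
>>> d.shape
(7, 29, 5)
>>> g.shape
(3, 7, 5, 11)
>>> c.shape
(7, 29, 7)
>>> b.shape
(11, 7)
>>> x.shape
(7, 7, 11)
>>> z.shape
(3,)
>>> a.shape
(11, 7, 29)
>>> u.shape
(3, 11)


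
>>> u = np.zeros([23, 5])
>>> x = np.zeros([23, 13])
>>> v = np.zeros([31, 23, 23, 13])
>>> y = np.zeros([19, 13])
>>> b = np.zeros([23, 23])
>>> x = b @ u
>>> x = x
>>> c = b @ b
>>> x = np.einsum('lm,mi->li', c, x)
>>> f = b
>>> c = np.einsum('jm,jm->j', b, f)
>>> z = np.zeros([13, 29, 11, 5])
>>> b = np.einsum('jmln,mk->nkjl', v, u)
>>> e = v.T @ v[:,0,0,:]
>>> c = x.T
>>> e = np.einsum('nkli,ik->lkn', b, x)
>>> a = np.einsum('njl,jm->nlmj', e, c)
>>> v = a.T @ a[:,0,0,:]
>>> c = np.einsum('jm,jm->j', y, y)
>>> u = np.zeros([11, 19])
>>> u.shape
(11, 19)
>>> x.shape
(23, 5)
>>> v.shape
(5, 23, 13, 5)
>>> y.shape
(19, 13)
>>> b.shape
(13, 5, 31, 23)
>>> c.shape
(19,)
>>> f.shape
(23, 23)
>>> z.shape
(13, 29, 11, 5)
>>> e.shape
(31, 5, 13)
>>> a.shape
(31, 13, 23, 5)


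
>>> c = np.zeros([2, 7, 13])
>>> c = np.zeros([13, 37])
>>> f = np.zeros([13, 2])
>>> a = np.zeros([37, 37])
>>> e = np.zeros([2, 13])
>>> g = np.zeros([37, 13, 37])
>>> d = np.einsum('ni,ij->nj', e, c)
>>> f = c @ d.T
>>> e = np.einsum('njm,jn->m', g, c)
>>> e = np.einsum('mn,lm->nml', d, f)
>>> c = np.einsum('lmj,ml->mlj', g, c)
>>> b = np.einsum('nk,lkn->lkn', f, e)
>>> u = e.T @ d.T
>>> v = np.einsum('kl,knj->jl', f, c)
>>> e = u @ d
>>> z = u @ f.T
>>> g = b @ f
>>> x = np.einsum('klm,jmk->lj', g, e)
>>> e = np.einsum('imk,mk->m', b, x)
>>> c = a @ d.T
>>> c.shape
(37, 2)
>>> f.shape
(13, 2)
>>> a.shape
(37, 37)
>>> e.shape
(2,)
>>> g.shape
(37, 2, 2)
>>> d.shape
(2, 37)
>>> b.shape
(37, 2, 13)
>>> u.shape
(13, 2, 2)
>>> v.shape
(37, 2)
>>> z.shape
(13, 2, 13)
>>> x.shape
(2, 13)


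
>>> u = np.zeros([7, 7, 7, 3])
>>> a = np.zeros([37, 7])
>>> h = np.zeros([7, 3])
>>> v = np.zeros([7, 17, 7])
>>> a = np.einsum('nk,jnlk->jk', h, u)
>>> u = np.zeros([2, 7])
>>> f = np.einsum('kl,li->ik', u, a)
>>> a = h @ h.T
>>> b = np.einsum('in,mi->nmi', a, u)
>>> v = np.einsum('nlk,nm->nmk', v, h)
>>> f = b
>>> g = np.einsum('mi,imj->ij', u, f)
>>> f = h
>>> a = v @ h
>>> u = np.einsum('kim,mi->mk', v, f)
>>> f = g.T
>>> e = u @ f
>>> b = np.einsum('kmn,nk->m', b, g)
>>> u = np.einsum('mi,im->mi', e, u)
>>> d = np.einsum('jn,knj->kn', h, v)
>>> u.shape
(7, 7)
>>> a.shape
(7, 3, 3)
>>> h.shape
(7, 3)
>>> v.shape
(7, 3, 7)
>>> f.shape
(7, 7)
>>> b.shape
(2,)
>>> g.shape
(7, 7)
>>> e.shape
(7, 7)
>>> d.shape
(7, 3)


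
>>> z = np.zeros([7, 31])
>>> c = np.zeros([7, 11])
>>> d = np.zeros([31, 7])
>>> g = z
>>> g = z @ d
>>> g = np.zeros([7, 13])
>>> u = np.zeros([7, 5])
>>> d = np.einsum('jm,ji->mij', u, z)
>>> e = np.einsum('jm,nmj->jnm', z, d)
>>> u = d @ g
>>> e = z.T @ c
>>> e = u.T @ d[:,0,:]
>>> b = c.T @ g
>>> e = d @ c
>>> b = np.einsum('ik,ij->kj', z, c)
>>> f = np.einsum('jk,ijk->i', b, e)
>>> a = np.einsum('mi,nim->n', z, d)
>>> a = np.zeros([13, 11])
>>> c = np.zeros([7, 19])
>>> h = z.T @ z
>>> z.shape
(7, 31)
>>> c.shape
(7, 19)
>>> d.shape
(5, 31, 7)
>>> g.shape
(7, 13)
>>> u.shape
(5, 31, 13)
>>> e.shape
(5, 31, 11)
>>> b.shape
(31, 11)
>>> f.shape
(5,)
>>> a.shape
(13, 11)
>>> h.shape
(31, 31)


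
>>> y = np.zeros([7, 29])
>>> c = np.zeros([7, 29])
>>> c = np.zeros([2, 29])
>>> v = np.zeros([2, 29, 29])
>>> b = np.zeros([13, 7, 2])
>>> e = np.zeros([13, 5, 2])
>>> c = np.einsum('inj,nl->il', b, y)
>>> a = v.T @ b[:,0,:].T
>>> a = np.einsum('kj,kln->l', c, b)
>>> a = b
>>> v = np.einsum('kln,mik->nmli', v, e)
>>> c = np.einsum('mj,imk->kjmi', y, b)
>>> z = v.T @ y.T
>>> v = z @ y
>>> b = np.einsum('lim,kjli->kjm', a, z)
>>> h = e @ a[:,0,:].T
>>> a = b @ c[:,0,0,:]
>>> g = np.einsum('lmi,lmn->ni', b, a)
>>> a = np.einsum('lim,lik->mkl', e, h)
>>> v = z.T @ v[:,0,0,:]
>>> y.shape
(7, 29)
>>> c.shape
(2, 29, 7, 13)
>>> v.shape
(7, 13, 29, 29)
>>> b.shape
(5, 29, 2)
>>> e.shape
(13, 5, 2)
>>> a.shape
(2, 13, 13)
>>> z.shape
(5, 29, 13, 7)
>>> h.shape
(13, 5, 13)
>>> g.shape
(13, 2)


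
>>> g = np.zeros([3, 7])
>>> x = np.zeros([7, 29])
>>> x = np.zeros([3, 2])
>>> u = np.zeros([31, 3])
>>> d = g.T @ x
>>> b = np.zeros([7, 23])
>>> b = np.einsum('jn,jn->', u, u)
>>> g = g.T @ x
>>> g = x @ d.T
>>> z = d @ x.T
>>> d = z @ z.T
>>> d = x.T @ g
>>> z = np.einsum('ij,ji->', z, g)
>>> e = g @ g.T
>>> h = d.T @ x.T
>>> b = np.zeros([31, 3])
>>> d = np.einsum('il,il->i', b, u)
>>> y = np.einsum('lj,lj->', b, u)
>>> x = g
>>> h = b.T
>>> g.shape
(3, 7)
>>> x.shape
(3, 7)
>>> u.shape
(31, 3)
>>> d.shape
(31,)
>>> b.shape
(31, 3)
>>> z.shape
()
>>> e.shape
(3, 3)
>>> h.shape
(3, 31)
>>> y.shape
()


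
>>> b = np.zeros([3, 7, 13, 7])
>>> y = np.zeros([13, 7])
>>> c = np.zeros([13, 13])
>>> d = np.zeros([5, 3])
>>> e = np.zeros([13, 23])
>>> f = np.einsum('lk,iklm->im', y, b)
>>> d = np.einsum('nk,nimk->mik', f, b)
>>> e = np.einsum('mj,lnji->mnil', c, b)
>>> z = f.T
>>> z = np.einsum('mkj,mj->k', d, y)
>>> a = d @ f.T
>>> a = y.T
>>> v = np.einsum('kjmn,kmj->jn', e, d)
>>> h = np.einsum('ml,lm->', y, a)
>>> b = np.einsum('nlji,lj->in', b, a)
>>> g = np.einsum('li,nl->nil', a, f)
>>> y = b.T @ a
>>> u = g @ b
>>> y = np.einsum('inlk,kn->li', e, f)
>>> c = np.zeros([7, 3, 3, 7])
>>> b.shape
(7, 3)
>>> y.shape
(7, 13)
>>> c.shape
(7, 3, 3, 7)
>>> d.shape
(13, 7, 7)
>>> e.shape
(13, 7, 7, 3)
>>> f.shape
(3, 7)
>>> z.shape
(7,)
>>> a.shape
(7, 13)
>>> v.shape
(7, 3)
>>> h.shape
()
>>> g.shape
(3, 13, 7)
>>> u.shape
(3, 13, 3)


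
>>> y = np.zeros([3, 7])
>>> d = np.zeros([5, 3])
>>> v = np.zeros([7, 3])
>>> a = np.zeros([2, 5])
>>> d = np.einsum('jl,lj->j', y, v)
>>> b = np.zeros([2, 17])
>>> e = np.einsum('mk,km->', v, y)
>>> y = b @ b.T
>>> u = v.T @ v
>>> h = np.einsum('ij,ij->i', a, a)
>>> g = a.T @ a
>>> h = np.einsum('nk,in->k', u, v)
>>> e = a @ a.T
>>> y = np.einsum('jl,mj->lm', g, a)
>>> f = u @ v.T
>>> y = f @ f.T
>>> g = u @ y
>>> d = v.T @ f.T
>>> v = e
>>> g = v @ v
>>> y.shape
(3, 3)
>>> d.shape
(3, 3)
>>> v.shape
(2, 2)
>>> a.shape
(2, 5)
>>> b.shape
(2, 17)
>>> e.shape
(2, 2)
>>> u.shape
(3, 3)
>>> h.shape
(3,)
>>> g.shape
(2, 2)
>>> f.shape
(3, 7)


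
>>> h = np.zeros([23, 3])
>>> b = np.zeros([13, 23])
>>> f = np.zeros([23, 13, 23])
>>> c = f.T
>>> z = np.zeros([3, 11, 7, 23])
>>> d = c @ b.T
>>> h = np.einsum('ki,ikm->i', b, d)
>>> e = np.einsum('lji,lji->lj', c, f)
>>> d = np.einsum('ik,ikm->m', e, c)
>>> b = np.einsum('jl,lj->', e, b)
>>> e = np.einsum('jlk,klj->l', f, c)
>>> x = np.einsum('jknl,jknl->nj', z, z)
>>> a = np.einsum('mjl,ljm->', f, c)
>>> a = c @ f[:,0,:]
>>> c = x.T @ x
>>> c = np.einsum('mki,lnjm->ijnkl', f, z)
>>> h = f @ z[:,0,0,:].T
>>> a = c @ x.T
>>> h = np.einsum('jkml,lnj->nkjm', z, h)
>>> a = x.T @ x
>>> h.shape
(13, 11, 3, 7)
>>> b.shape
()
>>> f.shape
(23, 13, 23)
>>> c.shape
(23, 7, 11, 13, 3)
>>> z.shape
(3, 11, 7, 23)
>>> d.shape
(23,)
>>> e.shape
(13,)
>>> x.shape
(7, 3)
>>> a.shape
(3, 3)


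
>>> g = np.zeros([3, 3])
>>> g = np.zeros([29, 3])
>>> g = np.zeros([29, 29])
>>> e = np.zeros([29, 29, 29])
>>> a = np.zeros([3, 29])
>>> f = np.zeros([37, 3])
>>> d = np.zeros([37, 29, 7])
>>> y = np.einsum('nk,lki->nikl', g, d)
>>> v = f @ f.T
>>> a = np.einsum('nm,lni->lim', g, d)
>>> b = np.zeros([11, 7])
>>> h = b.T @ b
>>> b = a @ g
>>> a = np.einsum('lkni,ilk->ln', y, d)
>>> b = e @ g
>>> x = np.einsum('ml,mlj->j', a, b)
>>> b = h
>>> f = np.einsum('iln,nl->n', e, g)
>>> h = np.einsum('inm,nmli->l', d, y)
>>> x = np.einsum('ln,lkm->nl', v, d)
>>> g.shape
(29, 29)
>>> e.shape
(29, 29, 29)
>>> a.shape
(29, 29)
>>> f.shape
(29,)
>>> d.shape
(37, 29, 7)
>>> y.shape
(29, 7, 29, 37)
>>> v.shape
(37, 37)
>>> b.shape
(7, 7)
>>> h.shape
(29,)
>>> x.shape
(37, 37)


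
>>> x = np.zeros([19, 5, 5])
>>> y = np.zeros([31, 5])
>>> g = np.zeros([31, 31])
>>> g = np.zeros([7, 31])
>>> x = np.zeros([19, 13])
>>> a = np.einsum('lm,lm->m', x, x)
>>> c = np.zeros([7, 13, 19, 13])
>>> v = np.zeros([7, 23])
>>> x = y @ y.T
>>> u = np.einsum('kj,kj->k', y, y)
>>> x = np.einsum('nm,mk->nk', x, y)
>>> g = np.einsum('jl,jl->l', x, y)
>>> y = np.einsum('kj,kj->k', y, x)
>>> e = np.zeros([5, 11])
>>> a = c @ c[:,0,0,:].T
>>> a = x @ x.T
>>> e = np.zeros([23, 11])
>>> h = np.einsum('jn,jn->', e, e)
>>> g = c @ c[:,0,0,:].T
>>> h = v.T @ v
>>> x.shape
(31, 5)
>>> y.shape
(31,)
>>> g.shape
(7, 13, 19, 7)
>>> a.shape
(31, 31)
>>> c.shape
(7, 13, 19, 13)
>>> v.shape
(7, 23)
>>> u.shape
(31,)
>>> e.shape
(23, 11)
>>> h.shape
(23, 23)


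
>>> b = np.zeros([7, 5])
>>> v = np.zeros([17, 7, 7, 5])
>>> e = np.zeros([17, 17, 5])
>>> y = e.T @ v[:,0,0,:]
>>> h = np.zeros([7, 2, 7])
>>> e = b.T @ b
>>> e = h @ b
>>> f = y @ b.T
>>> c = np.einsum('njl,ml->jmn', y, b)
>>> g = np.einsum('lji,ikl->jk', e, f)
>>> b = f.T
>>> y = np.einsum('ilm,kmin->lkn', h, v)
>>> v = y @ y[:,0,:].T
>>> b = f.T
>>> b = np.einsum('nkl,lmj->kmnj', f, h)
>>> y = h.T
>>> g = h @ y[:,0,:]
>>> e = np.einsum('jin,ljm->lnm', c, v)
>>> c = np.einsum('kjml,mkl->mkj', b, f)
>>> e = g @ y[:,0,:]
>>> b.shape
(17, 2, 5, 7)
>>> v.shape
(2, 17, 2)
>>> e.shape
(7, 2, 7)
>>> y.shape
(7, 2, 7)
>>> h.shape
(7, 2, 7)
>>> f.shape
(5, 17, 7)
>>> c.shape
(5, 17, 2)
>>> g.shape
(7, 2, 7)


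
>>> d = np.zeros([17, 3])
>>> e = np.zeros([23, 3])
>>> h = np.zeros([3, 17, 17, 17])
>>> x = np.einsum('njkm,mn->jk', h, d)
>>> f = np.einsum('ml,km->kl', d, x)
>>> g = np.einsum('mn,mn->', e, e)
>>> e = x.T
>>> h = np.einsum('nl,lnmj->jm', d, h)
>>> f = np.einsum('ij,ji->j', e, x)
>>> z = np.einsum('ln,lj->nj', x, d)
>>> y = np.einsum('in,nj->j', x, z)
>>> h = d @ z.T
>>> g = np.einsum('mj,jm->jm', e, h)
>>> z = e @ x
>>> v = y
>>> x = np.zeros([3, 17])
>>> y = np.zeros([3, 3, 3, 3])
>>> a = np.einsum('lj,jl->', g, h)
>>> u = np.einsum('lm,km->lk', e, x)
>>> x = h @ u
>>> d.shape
(17, 3)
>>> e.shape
(17, 17)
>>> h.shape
(17, 17)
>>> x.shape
(17, 3)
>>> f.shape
(17,)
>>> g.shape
(17, 17)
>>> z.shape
(17, 17)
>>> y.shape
(3, 3, 3, 3)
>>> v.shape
(3,)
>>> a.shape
()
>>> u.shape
(17, 3)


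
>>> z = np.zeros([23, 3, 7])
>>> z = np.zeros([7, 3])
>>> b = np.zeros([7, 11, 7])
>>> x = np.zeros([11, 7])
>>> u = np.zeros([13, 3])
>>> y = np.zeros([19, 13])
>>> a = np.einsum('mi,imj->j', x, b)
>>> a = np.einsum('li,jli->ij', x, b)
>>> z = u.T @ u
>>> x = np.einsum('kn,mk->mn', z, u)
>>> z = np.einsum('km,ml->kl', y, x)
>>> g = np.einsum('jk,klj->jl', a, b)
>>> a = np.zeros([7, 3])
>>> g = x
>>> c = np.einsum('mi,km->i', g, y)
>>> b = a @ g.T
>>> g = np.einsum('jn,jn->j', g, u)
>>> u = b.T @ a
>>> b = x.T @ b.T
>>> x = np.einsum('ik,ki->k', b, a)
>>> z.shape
(19, 3)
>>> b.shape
(3, 7)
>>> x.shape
(7,)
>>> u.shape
(13, 3)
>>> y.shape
(19, 13)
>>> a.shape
(7, 3)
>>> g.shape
(13,)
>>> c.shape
(3,)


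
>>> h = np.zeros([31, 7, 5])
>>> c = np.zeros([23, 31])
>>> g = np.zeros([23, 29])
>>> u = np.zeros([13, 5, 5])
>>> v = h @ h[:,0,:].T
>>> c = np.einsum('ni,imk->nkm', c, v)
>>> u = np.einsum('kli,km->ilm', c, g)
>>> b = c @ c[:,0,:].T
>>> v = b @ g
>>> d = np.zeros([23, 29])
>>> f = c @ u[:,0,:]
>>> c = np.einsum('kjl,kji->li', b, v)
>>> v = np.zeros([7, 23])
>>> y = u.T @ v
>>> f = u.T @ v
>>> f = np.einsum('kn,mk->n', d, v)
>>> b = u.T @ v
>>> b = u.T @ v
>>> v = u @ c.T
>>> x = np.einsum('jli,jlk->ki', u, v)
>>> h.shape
(31, 7, 5)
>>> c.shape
(23, 29)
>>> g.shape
(23, 29)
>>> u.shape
(7, 31, 29)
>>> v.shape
(7, 31, 23)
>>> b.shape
(29, 31, 23)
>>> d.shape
(23, 29)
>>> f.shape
(29,)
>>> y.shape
(29, 31, 23)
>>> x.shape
(23, 29)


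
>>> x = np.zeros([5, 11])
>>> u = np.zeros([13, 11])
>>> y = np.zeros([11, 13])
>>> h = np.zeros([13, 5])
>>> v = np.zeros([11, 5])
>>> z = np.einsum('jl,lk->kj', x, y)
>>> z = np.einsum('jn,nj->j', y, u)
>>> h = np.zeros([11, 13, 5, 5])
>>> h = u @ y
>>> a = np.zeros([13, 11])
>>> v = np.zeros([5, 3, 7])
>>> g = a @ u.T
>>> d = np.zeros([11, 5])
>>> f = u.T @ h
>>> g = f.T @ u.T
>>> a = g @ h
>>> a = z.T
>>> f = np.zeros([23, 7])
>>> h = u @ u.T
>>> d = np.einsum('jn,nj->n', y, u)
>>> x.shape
(5, 11)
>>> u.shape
(13, 11)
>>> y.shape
(11, 13)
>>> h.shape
(13, 13)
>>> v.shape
(5, 3, 7)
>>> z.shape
(11,)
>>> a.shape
(11,)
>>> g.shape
(13, 13)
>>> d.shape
(13,)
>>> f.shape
(23, 7)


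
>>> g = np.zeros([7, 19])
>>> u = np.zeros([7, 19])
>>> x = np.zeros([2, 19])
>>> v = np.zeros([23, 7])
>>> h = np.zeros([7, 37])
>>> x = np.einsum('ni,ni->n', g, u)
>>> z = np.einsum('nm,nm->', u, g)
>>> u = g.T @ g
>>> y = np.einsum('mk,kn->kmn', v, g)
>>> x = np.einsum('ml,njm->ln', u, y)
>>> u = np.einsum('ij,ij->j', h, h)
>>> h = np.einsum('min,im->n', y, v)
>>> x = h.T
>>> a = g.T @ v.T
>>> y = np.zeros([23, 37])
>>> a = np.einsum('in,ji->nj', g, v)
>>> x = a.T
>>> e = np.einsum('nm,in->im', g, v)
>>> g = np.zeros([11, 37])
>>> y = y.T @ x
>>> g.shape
(11, 37)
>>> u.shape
(37,)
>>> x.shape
(23, 19)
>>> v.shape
(23, 7)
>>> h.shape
(19,)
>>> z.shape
()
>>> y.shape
(37, 19)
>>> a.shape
(19, 23)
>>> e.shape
(23, 19)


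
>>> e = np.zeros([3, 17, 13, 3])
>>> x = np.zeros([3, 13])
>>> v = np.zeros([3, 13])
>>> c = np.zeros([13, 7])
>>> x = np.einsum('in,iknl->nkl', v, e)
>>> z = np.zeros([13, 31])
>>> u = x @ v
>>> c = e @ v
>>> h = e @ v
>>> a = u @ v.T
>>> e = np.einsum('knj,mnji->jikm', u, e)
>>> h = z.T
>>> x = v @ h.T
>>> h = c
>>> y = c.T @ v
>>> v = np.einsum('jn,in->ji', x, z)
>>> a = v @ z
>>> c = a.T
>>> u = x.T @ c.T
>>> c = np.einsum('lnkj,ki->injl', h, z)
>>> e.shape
(13, 3, 13, 3)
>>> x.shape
(3, 31)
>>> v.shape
(3, 13)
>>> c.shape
(31, 17, 13, 3)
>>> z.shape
(13, 31)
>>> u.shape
(31, 31)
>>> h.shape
(3, 17, 13, 13)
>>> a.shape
(3, 31)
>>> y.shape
(13, 13, 17, 13)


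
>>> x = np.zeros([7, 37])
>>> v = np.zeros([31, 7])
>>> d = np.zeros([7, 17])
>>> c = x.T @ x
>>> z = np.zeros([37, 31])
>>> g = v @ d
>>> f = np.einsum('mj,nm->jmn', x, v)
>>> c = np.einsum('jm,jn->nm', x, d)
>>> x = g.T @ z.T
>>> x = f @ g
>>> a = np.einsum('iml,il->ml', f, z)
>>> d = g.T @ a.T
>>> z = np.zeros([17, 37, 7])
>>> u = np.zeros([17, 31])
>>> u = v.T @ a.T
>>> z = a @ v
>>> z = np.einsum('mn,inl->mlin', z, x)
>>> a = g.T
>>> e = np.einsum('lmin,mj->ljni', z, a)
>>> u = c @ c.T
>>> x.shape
(37, 7, 17)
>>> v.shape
(31, 7)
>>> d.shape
(17, 7)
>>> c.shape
(17, 37)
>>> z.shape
(7, 17, 37, 7)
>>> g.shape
(31, 17)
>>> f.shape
(37, 7, 31)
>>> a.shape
(17, 31)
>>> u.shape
(17, 17)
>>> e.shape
(7, 31, 7, 37)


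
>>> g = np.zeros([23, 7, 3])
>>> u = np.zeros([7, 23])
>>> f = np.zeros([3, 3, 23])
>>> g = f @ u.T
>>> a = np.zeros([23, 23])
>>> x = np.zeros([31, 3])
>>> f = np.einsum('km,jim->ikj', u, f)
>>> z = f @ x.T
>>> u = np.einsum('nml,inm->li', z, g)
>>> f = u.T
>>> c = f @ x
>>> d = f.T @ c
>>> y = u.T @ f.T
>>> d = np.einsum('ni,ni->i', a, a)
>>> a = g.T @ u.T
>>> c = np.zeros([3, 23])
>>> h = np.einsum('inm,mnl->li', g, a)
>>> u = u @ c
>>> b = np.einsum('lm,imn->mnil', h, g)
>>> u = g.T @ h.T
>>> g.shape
(3, 3, 7)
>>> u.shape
(7, 3, 31)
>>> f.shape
(3, 31)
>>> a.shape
(7, 3, 31)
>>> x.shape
(31, 3)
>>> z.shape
(3, 7, 31)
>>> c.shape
(3, 23)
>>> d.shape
(23,)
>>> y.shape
(3, 3)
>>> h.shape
(31, 3)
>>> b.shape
(3, 7, 3, 31)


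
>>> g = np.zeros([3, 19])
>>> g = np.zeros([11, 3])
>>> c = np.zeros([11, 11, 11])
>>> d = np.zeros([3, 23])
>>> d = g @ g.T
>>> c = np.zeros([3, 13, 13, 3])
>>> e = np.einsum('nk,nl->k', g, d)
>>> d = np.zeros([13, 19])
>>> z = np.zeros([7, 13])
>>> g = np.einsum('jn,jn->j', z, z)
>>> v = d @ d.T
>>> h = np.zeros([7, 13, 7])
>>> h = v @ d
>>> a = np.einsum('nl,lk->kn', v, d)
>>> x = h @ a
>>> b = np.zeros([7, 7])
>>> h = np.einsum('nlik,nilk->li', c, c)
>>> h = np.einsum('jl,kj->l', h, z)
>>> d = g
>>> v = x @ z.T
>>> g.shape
(7,)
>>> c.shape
(3, 13, 13, 3)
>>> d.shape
(7,)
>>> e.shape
(3,)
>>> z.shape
(7, 13)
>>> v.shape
(13, 7)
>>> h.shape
(13,)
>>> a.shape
(19, 13)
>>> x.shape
(13, 13)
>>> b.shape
(7, 7)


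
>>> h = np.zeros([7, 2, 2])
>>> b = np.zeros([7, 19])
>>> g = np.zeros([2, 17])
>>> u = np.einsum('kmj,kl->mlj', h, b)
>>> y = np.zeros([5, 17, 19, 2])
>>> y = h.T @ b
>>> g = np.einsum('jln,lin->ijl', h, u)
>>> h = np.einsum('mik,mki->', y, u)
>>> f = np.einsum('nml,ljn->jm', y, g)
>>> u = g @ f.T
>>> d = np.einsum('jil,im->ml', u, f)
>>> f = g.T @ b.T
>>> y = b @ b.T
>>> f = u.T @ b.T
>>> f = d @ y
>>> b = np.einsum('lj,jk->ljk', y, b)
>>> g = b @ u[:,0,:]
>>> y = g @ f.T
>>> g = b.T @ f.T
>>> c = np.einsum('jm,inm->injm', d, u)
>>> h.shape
()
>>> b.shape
(7, 7, 19)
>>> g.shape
(19, 7, 2)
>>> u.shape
(19, 7, 7)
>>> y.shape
(7, 7, 2)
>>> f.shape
(2, 7)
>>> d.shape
(2, 7)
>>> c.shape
(19, 7, 2, 7)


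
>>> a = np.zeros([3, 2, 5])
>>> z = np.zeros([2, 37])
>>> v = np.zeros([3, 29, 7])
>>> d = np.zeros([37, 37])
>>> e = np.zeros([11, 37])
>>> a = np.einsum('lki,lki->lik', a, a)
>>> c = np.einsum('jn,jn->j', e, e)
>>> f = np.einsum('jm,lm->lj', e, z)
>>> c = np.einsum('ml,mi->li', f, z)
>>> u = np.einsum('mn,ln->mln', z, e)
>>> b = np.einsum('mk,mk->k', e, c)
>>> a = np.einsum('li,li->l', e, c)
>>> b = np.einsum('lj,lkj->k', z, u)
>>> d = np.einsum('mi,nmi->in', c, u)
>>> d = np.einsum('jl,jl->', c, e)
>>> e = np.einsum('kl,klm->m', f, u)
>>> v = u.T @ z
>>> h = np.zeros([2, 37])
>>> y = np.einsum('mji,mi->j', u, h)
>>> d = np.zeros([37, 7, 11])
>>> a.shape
(11,)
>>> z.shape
(2, 37)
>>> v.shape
(37, 11, 37)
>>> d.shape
(37, 7, 11)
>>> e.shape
(37,)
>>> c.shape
(11, 37)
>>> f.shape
(2, 11)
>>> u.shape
(2, 11, 37)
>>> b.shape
(11,)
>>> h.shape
(2, 37)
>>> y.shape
(11,)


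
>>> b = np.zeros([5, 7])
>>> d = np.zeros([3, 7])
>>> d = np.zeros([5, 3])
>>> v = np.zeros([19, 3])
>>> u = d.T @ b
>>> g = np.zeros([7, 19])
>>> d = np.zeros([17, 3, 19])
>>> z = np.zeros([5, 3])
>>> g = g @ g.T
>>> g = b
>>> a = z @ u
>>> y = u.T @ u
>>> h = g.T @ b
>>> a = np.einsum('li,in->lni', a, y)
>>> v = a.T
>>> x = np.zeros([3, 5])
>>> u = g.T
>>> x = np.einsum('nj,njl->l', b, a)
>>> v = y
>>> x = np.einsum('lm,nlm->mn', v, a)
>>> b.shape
(5, 7)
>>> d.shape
(17, 3, 19)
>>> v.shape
(7, 7)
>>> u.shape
(7, 5)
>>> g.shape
(5, 7)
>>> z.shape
(5, 3)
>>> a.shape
(5, 7, 7)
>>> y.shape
(7, 7)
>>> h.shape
(7, 7)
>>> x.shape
(7, 5)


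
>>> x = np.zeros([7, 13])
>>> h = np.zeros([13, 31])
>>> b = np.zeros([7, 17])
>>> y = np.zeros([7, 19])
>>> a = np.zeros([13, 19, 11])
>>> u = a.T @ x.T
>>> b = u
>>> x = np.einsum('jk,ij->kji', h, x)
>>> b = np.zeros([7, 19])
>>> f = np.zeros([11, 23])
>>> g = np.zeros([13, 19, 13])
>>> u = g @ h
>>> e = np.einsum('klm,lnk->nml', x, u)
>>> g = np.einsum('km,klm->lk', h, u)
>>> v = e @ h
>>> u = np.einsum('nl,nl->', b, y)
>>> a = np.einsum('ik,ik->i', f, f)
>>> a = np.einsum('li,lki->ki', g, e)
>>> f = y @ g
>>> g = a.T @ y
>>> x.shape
(31, 13, 7)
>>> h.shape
(13, 31)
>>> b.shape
(7, 19)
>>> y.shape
(7, 19)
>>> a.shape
(7, 13)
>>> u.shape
()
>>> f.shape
(7, 13)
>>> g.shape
(13, 19)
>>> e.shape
(19, 7, 13)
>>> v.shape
(19, 7, 31)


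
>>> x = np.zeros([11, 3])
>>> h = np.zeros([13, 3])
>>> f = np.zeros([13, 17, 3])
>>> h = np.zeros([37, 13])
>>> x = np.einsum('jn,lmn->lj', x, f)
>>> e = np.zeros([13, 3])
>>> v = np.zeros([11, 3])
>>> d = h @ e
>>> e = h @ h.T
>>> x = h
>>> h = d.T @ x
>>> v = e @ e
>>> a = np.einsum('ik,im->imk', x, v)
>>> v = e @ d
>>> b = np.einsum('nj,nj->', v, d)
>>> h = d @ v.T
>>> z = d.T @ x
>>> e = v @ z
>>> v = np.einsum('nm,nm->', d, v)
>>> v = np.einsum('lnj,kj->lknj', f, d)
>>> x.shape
(37, 13)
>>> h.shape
(37, 37)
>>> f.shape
(13, 17, 3)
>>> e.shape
(37, 13)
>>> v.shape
(13, 37, 17, 3)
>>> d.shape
(37, 3)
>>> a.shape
(37, 37, 13)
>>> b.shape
()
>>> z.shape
(3, 13)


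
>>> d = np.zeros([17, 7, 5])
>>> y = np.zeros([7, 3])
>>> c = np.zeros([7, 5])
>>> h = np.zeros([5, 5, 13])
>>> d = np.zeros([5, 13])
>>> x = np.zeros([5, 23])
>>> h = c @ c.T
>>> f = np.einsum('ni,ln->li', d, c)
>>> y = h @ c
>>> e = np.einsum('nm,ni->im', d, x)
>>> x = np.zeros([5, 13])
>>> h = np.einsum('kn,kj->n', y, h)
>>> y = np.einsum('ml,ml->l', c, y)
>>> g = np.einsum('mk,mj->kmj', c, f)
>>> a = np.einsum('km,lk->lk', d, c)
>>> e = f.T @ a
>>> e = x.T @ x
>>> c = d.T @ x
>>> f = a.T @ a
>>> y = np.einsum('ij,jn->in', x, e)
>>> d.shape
(5, 13)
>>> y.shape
(5, 13)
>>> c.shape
(13, 13)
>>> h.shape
(5,)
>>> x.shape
(5, 13)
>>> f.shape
(5, 5)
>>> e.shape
(13, 13)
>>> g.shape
(5, 7, 13)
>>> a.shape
(7, 5)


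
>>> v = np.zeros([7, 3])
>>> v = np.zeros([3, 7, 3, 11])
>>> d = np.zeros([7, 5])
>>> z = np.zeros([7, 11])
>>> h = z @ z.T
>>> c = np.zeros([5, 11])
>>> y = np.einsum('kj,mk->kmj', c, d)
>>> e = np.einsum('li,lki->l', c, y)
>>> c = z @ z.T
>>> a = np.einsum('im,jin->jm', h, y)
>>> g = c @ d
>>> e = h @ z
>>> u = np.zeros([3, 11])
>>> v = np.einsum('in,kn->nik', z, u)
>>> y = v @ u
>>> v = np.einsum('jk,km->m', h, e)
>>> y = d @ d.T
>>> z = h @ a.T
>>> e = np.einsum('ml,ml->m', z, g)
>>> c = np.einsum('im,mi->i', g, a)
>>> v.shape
(11,)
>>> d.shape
(7, 5)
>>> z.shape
(7, 5)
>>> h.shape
(7, 7)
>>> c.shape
(7,)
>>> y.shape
(7, 7)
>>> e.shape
(7,)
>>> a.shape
(5, 7)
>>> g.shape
(7, 5)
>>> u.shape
(3, 11)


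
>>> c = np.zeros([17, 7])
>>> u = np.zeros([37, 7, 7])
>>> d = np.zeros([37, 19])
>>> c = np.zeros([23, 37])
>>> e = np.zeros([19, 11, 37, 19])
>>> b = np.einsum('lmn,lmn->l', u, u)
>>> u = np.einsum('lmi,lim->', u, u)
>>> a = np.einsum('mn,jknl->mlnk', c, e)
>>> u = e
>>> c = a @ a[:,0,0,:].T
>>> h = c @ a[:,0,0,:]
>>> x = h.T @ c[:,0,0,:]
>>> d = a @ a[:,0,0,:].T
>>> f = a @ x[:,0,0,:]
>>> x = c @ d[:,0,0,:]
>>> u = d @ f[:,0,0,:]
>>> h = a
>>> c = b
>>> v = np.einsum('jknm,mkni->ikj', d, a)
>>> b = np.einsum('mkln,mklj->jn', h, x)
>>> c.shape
(37,)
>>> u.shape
(23, 19, 37, 23)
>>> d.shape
(23, 19, 37, 23)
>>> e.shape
(19, 11, 37, 19)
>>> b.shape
(23, 11)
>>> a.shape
(23, 19, 37, 11)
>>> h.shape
(23, 19, 37, 11)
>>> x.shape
(23, 19, 37, 23)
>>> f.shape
(23, 19, 37, 23)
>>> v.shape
(11, 19, 23)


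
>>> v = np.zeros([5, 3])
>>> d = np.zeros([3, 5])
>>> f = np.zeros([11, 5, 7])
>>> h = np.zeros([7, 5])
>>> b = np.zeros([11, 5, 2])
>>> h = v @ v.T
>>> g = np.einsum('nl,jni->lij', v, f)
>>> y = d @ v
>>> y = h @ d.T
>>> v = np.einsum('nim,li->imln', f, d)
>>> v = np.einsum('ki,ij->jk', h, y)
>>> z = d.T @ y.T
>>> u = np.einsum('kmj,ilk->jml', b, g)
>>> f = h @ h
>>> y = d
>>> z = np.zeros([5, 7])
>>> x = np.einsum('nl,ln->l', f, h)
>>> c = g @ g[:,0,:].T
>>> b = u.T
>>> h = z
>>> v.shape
(3, 5)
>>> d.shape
(3, 5)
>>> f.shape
(5, 5)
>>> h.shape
(5, 7)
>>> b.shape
(7, 5, 2)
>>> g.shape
(3, 7, 11)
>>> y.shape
(3, 5)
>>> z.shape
(5, 7)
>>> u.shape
(2, 5, 7)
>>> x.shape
(5,)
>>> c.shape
(3, 7, 3)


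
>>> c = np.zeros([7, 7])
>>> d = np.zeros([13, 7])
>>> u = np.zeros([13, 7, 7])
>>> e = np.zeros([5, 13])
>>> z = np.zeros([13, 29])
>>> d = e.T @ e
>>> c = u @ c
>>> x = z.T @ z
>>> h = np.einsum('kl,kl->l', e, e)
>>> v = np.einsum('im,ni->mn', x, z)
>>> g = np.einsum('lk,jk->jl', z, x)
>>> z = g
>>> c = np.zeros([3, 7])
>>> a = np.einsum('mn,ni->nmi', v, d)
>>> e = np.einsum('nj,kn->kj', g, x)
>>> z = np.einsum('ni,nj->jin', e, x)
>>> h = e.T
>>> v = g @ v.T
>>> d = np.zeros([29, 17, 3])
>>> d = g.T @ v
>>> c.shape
(3, 7)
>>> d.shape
(13, 29)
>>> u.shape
(13, 7, 7)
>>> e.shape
(29, 13)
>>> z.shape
(29, 13, 29)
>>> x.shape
(29, 29)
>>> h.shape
(13, 29)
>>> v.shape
(29, 29)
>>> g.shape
(29, 13)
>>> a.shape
(13, 29, 13)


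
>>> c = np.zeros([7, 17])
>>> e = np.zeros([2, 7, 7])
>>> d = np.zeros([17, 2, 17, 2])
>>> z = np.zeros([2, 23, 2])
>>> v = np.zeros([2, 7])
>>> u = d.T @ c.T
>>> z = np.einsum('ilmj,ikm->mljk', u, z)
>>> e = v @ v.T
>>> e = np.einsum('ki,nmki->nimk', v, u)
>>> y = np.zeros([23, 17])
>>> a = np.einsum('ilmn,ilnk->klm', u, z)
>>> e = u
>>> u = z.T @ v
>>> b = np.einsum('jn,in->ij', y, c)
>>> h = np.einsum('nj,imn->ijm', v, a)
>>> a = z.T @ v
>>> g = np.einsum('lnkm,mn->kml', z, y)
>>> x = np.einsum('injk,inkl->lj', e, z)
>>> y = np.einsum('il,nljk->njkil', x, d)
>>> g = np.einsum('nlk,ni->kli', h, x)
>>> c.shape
(7, 17)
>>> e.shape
(2, 17, 2, 7)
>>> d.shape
(17, 2, 17, 2)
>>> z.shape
(2, 17, 7, 23)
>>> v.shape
(2, 7)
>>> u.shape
(23, 7, 17, 7)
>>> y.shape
(17, 17, 2, 23, 2)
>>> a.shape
(23, 7, 17, 7)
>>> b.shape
(7, 23)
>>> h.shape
(23, 7, 17)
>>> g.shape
(17, 7, 2)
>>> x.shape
(23, 2)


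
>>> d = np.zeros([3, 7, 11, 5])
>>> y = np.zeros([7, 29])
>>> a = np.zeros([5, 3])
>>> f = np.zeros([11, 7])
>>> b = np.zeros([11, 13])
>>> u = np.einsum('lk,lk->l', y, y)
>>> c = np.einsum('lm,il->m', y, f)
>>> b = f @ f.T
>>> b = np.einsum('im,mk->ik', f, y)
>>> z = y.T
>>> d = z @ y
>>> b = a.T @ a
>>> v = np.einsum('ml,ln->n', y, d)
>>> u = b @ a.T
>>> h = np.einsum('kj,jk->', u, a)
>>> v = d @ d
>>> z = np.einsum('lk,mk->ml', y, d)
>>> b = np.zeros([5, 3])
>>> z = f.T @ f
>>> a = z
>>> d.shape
(29, 29)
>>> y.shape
(7, 29)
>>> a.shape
(7, 7)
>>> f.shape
(11, 7)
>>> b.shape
(5, 3)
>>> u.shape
(3, 5)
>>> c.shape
(29,)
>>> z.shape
(7, 7)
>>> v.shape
(29, 29)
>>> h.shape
()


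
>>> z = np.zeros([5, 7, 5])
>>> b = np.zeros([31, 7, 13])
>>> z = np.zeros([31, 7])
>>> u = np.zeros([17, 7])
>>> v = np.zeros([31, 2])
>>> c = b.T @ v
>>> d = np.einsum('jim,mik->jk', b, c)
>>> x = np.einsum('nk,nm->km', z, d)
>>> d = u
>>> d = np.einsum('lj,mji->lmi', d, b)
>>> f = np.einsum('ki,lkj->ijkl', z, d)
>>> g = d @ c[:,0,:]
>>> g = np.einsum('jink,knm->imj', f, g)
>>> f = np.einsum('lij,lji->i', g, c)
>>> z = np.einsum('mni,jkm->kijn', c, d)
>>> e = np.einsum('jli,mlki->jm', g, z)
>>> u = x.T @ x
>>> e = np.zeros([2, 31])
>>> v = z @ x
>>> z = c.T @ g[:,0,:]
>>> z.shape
(2, 7, 7)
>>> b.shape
(31, 7, 13)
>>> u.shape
(2, 2)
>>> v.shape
(31, 2, 17, 2)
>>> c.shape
(13, 7, 2)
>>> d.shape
(17, 31, 13)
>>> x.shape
(7, 2)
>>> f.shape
(2,)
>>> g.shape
(13, 2, 7)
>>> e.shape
(2, 31)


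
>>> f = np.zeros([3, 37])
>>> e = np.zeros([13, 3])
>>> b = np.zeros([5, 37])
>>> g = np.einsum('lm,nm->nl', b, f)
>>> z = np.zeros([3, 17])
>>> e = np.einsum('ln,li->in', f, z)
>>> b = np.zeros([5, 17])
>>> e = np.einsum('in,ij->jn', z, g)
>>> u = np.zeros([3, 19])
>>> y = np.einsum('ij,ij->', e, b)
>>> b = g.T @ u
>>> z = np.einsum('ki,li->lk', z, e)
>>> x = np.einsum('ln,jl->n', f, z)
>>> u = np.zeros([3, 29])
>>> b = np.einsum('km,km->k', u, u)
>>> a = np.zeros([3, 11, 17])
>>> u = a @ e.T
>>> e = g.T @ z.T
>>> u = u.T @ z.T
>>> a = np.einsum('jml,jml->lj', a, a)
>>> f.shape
(3, 37)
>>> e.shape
(5, 5)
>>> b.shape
(3,)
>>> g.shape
(3, 5)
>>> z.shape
(5, 3)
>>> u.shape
(5, 11, 5)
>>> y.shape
()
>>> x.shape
(37,)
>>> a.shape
(17, 3)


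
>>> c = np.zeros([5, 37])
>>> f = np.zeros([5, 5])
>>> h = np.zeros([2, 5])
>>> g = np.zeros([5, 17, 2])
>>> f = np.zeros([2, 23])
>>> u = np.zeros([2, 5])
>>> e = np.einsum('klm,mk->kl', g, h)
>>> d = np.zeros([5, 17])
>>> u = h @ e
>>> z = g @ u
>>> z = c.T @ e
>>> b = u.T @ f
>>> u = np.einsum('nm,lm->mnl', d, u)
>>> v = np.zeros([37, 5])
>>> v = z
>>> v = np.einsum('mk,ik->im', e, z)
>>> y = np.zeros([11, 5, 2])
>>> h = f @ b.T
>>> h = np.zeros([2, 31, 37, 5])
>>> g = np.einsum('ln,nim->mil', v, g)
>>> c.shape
(5, 37)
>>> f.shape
(2, 23)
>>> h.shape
(2, 31, 37, 5)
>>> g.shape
(2, 17, 37)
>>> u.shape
(17, 5, 2)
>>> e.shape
(5, 17)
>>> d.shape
(5, 17)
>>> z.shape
(37, 17)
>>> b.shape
(17, 23)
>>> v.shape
(37, 5)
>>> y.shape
(11, 5, 2)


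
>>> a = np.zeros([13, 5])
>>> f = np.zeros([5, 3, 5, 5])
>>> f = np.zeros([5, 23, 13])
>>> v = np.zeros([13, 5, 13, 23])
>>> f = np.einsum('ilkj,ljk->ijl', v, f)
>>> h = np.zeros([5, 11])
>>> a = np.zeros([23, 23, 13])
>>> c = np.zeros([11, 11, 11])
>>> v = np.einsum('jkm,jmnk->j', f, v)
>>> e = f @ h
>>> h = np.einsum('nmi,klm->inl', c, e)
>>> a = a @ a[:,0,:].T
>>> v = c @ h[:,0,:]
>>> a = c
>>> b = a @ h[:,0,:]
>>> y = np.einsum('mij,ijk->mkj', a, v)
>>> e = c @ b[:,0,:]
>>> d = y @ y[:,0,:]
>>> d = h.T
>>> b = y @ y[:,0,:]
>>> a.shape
(11, 11, 11)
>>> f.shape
(13, 23, 5)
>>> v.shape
(11, 11, 23)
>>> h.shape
(11, 11, 23)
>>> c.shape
(11, 11, 11)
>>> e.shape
(11, 11, 23)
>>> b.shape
(11, 23, 11)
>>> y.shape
(11, 23, 11)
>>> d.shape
(23, 11, 11)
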